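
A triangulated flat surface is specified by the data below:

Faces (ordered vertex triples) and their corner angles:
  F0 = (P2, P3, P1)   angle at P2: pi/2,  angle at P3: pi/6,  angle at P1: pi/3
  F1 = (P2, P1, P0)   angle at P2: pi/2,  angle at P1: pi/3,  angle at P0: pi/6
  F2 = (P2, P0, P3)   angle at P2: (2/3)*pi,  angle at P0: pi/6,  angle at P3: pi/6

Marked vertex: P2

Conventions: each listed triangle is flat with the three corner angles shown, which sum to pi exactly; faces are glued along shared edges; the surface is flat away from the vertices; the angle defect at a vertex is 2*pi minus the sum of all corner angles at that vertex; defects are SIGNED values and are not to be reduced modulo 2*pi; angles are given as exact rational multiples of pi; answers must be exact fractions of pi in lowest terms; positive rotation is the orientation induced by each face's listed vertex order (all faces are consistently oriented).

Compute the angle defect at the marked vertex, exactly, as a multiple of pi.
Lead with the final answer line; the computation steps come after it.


Answer: defect(P2) = pi/3

Sum of corner angles at P2: (5/3)*pi
defect = 2*pi - (5/3)*pi


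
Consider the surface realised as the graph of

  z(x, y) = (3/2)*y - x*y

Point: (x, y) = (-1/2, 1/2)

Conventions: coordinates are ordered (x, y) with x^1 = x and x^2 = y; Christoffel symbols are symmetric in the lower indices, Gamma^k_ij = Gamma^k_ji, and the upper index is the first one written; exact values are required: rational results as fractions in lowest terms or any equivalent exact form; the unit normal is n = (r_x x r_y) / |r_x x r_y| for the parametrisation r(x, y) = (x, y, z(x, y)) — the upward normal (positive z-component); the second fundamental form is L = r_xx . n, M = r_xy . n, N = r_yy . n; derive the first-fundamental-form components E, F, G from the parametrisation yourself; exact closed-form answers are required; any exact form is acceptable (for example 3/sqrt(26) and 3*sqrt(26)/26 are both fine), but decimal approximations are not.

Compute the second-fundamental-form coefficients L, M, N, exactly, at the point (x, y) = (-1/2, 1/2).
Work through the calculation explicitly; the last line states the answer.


z_x = -1/2, z_y = 2, z_xx = 0, z_xy = -1, z_yy = 0
E = 5/4, F = -1, G = 5; answer radicand W^2 = 21/4
unnormalised second-form numerators: l = 0, m = -1, n = 0; L = l/sqrt(21/4), and similarly M = m/sqrt(W^2), N = n/sqrt(W^2)

Answer: L = 0, M = -2*sqrt(21)/21, N = 0


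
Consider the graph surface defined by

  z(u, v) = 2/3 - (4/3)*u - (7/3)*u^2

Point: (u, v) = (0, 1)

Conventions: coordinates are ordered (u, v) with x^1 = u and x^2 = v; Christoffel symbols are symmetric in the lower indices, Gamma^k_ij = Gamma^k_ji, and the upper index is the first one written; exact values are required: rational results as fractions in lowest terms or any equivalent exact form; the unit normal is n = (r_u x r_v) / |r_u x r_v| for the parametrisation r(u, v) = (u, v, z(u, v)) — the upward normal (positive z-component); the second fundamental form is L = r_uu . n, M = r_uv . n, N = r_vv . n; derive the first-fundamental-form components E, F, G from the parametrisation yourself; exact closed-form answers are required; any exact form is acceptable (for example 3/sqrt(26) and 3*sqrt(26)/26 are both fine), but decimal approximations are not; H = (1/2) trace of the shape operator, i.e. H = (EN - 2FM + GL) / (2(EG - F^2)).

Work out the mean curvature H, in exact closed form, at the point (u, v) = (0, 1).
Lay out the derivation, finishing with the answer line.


z_u = -4/3, z_v = 0, z_uu = -14/3, z_uv = 0, z_vv = 0
E = 25/9, F = 0, G = 1; answer radicand W^2 = 25/9
unnormalised second-form numerators: l = -14/3, m = 0, n = 0; L = l/sqrt(25/9), and similarly M = m/sqrt(W^2), N = n/sqrt(W^2)
H = (E*n - 2*F*m + G*l) / (2*(EG - F^2)*sqrt(W^2)); E*n - 2*F*m + G*l = -14/3, EG - F^2 = 25/9, so H = (-21/25)/sqrt(25/9)

Answer: H = -63/125


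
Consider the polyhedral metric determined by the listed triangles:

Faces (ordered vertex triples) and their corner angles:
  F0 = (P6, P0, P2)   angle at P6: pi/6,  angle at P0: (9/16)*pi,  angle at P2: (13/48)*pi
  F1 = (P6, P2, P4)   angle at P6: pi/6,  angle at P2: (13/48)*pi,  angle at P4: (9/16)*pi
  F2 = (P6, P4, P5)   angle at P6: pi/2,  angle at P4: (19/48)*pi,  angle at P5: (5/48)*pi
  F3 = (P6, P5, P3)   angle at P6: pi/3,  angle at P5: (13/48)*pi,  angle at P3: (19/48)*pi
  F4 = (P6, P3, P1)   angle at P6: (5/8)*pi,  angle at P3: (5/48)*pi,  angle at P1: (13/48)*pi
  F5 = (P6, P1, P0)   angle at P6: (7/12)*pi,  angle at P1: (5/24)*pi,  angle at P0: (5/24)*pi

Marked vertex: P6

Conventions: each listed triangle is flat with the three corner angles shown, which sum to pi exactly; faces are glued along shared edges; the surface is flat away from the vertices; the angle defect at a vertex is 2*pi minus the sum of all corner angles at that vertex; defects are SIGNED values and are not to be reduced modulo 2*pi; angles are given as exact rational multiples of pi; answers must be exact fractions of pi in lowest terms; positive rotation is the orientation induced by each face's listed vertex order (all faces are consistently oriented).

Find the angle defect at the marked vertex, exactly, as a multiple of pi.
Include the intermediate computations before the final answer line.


Sum of corner angles at P6: (19/8)*pi
defect = 2*pi - (19/8)*pi

Answer: defect(P6) = (-3/8)*pi


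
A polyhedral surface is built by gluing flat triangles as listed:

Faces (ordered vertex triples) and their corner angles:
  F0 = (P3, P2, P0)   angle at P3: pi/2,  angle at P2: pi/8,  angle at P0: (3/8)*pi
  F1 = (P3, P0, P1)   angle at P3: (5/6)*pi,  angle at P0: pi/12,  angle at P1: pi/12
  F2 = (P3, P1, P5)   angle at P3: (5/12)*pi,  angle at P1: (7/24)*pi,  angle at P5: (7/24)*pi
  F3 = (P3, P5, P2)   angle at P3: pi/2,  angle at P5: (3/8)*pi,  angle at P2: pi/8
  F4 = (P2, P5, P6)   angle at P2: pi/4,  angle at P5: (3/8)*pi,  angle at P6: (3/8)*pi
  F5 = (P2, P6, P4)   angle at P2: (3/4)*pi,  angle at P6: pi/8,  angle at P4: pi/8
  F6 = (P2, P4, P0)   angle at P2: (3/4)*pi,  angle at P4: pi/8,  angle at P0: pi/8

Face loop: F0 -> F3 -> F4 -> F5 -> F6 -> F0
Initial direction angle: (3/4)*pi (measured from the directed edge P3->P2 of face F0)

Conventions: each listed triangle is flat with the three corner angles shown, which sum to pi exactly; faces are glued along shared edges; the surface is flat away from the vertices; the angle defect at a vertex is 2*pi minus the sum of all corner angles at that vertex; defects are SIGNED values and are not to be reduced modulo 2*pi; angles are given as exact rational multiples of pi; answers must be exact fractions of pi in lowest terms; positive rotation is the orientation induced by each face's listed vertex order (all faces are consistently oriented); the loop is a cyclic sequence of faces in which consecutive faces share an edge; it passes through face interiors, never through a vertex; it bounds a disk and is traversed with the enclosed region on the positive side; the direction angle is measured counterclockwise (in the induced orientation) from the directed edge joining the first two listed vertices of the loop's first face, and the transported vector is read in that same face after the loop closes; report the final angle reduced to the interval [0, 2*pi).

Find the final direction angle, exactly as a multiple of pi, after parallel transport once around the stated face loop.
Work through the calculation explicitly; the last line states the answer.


enclosed vertex P2: corner angles sum to 2*pi, defect = 2*pi - 2*pi = 0
the rotation equals the total enclosed defect, so the final angle is initial + defects (mod 2*pi)
final angle = (3/4)*pi + 0 = (3/4)*pi (mod 2*pi)

Answer: final direction angle = (3/4)*pi


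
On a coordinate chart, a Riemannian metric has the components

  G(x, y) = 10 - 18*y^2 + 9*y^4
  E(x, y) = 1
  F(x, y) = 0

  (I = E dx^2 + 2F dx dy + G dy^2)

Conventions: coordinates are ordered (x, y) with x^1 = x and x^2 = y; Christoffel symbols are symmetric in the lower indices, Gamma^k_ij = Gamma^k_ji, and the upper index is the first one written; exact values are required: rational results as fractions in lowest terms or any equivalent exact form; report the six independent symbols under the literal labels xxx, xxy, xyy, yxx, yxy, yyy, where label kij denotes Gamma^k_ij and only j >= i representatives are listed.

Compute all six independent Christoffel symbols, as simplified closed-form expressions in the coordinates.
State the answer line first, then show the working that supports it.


Answer: Gamma_xxx = 0, Gamma_xxy = 0, Gamma_xyy = 0, Gamma_yxx = 0, Gamma_yxy = 0, Gamma_yyy = (18*y^3 - 18*y)/(9*y^4 - 18*y^2 + 10)

E = 1; F = 0; G = 10 - 18*y^2 + 9*y^4
Gamma^k_ij = (1/2) g^{kl} (d_i g_jl + d_j g_il - d_l g_ij), with g^inv = (1/(EG-F^2)) [[G, -F], [-F, E]]
first partials: E_x = 0, E_y = 0, F_x = 0, F_y = 0, G_x = 0, G_y = -36*y + 36*y^3
D = EG - F^2 = 10 - 18*y^2 + 9*y^4
expanded: Gamma^x_xx = (G E_x - 2F F_x + F E_y)/(2D), Gamma^x_xy = (G E_y - F G_x)/(2D), Gamma^x_yy = (2G F_y - G G_x - F G_y)/(2D), Gamma^y_xx = (2E F_x - E E_y - F E_x)/(2D), Gamma^y_xy = (E G_x - F E_y)/(2D), Gamma^y_yy = (E G_y - 2F F_y + F G_x)/(2D); substitute and cancel common factors


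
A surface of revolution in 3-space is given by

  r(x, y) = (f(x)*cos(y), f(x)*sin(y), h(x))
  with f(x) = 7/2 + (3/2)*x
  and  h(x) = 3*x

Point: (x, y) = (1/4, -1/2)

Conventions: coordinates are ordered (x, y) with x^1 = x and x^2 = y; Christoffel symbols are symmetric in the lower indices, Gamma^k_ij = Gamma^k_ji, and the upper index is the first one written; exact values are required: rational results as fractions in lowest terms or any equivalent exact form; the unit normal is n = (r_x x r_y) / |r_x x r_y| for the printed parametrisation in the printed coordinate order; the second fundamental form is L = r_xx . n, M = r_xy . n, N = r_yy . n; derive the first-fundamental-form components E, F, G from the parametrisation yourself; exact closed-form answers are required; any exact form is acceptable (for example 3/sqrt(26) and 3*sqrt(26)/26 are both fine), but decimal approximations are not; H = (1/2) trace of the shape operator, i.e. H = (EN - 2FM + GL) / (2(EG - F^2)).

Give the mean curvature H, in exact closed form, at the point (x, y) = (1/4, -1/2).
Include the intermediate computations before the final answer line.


f = 31/8, f' = 3/2, f'' = 0, h' = 3, h'' = 0
E = 45/4, F = 0, G = 961/64; answer radicand W^2 = 45/4
unnormalised second-form numerators: l = 0, m = 0, n = 93/8; L = l/sqrt(45/4), and similarly M = m/sqrt(W^2), N = n/sqrt(W^2)
H = (E*n - 2*F*m + G*l) / (2*(EG - F^2)*sqrt(W^2)); E*n - 2*F*m + G*l = 4185/32, EG - F^2 = 43245/256, so H = (12/31)/sqrt(45/4)

Answer: H = 8*sqrt(5)/155


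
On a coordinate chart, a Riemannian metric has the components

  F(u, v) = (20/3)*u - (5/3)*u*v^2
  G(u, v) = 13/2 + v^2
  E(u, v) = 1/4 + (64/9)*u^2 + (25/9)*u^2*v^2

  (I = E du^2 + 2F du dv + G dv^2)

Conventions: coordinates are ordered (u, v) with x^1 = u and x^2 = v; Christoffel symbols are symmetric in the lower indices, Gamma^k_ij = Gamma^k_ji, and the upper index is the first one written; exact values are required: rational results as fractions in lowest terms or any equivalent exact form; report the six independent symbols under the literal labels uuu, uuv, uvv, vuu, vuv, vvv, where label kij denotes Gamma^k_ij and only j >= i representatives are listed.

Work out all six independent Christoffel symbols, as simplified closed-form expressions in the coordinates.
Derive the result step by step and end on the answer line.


E = 1/4 + (64/9)*u^2 + (25/9)*u^2*v^2; F = (20/3)*u - (5/3)*u*v^2; G = 13/2 + v^2
Gamma^k_ij = (1/2) g^{kl} (d_i g_jl + d_j g_il - d_l g_ij), with g^inv = (1/(EG-F^2)) [[G, -F], [-F, E]]
first partials: E_u = (128/9)*u + (50/9)*u*v^2, E_v = (50/9)*u^2*v, F_u = 20/3 - (5/3)*v^2, F_v = -(10/3)*u*v, G_u = 0, G_v = 2*v
D = EG - F^2 = 13/8 + (1/4)*v^2 + (16/9)*u^2 + (853/18)*u^2*v^2
expanded: Gamma^u_uu = (G E_u - 2F F_u + F E_v)/(2D), Gamma^u_uv = (G E_v - F G_u)/(2D), Gamma^u_vv = (2G F_v - G G_u - F G_v)/(2D), Gamma^v_uu = (2E F_u - E E_v - F E_u)/(2D), Gamma^v_uv = (E G_u - F E_v)/(2D), Gamma^v_vv = (E G_v - 2F F_v + F G_u)/(2D); substitute and cancel common factors

Answer: Gamma_uuu = (-1000*u^3*v^3 + 4000*u^3*v + 10236*u*v^2 + 384*u)/(10236*u^2*v^2 + 384*u^2 + 54*v^2 + 351), Gamma_uuv = (200*u^2*v^3 + 1300*u^2*v)/(3412*u^2*v^2 + 128*u^2 + 18*v^2 + 117), Gamma_uvv = (-120*u*v^3 - 2040*u*v)/(3412*u^2*v^2 + 128*u^2 + 18*v^2 + 117), Gamma_vuu = (-5000*u^4*v^3 - 12800*u^4*v - 450*u^2*v - 270*v^2 + 1080)/(30708*u^2*v^2 + 1152*u^2 + 162*v^2 + 1053), Gamma_vuv = (1000*u^3*v^3 - 4000*u^3*v)/(10236*u^2*v^2 + 384*u^2 + 54*v^2 + 351), Gamma_vvv = (-200*u^2*v^3 + 2112*u^2*v + 18*v)/(3412*u^2*v^2 + 128*u^2 + 18*v^2 + 117)


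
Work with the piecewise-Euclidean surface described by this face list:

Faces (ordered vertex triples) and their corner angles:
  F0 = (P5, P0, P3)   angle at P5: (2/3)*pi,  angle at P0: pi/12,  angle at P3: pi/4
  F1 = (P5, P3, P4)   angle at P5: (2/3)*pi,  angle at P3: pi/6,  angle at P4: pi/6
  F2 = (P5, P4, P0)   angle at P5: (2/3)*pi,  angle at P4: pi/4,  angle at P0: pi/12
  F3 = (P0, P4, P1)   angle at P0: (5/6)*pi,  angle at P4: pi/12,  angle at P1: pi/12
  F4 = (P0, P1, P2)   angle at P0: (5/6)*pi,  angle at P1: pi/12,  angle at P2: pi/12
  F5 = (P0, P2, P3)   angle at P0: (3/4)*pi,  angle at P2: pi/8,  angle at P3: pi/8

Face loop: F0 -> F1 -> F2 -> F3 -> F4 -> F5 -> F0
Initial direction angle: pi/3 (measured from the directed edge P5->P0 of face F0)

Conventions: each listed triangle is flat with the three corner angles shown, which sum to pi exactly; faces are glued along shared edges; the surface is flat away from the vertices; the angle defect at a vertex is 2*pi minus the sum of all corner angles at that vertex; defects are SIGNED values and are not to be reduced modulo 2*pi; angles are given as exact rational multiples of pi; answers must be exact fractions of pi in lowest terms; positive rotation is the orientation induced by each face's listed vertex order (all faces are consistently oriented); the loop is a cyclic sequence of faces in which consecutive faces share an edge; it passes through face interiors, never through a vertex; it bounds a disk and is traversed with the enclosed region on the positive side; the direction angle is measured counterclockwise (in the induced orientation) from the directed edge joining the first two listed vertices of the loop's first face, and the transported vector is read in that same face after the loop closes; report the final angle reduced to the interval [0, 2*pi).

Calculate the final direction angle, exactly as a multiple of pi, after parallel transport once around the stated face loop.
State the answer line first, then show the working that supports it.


Answer: final direction angle = (7/4)*pi

enclosed vertex P0: corner angles sum to (31/12)*pi, defect = 2*pi - (31/12)*pi = (-7/12)*pi
enclosed vertex P5: corner angles sum to 2*pi, defect = 2*pi - 2*pi = 0
the final direction is the initial angle plus the enclosed defects, taken mod 2*pi in the induced orientation
final angle = pi/3 - (7/12)*pi = (7/4)*pi (mod 2*pi)


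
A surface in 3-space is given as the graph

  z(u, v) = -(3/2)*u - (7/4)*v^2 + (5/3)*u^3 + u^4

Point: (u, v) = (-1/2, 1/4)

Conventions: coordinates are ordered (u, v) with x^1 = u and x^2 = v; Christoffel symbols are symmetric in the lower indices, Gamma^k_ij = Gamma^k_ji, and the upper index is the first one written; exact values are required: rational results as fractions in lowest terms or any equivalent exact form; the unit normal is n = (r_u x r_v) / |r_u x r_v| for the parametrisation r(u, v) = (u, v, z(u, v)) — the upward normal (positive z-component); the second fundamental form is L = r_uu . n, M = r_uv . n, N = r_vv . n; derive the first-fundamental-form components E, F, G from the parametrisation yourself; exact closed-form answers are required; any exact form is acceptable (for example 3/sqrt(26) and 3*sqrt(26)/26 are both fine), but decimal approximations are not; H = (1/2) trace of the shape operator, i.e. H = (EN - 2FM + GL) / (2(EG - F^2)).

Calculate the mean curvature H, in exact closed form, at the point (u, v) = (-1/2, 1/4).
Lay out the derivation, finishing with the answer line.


z_u = -3/4, z_v = -7/8, z_uu = -2, z_uv = 0, z_vv = -7/2
E = 25/16, F = 21/32, G = 113/64; answer radicand W^2 = 149/64
unnormalised second-form numerators: l = -2, m = 0, n = -7/2; L = l/sqrt(149/64), and similarly M = m/sqrt(W^2), N = n/sqrt(W^2)
H = (E*n - 2*F*m + G*l) / (2*(EG - F^2)*sqrt(W^2)); E*n - 2*F*m + G*l = -9, EG - F^2 = 149/64, so H = (-288/149)/sqrt(149/64)

Answer: H = -2304*sqrt(149)/22201


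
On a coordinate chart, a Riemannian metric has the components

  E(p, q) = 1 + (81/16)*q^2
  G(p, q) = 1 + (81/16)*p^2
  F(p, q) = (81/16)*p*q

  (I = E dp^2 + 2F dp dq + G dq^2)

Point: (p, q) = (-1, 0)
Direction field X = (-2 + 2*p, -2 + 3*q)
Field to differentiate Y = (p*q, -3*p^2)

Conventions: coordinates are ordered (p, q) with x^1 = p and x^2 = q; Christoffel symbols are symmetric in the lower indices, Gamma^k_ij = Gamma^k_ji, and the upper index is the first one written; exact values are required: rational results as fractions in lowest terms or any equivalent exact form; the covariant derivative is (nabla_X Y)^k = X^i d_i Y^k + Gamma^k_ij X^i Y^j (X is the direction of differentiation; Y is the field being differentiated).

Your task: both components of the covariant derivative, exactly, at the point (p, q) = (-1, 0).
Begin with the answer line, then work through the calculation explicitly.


Answer: (nabla_X Y)^p = 2, (nabla_X Y)^q = -3300/97

E = 1, F = 0, G = 97/16 at the point
E_p = 0, E_q = 0, F_p = 0, F_q = -81/16, G_p = -81/8, G_q = 0
EG - F^2 = 97/16;  g^inv = (16/97) * [[97/16, 0], [0, 1]]
first-kind symbols [ij,l] = (1/2)(d_i g_jl + d_j g_il - d_l g_ij): [pp,p] = E_p/2 = 0, [pp,q] = F_p - E_q/2 = 0, [pq,p] = E_q/2 = 0, [pq,q] = G_p/2 = -81/16, [qq,p] = F_q - G_p/2 = 0, [qq,q] = G_q/2 = 0
Gamma^p_ij = (G*[ij,p] - F*[ij,q])/(EG - F^2), Gamma^q_ij = (E*[ij,q] - F*[ij,p])/(EG - F^2)
Gamma_ppp = 0, Gamma_ppq = 0, Gamma_pqq = 0, Gamma_qpp = 0, Gamma_qpq = -81/97, Gamma_qqq = 0
X = (-4, -2), Y = (0, -3) at the point


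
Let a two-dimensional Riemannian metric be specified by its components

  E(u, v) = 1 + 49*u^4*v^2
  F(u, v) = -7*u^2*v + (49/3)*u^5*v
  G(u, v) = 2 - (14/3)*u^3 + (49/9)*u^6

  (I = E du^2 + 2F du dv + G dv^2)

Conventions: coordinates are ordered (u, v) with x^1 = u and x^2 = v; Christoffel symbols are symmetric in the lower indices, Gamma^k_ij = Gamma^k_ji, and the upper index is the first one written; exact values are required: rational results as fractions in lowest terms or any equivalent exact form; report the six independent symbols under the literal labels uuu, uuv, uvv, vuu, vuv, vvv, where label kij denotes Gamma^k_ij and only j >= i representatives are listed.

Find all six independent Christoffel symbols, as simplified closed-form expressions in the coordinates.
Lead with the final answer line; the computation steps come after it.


Answer: Gamma_uuu = 882*u^3*v^2/(49*u^6 + 441*u^4*v^2 - 42*u^3 + 18), Gamma_uuv = 441*u^4*v/(49*u^6 + 441*u^4*v^2 - 42*u^3 + 18), Gamma_uvv = 0, Gamma_vuu = (294*u^4*v - 126*u*v)/(49*u^6 + 441*u^4*v^2 - 42*u^3 + 18), Gamma_vuv = (147*u^5 - 63*u^2)/(49*u^6 + 441*u^4*v^2 - 42*u^3 + 18), Gamma_vvv = 0

E = 1 + 49*u^4*v^2; F = -7*u^2*v + (49/3)*u^5*v; G = 2 - (14/3)*u^3 + (49/9)*u^6
Gamma^k_ij = (1/2) g^{kl} (d_i g_jl + d_j g_il - d_l g_ij), with g^inv = (1/(EG-F^2)) [[G, -F], [-F, E]]
first partials: E_u = 196*u^3*v^2, E_v = 98*u^4*v, F_u = -14*u*v + (245/3)*u^4*v, F_v = -7*u^2 + (49/3)*u^5, G_u = -14*u^2 + (98/3)*u^5, G_v = 0
D = EG - F^2 = 2 - (14/3)*u^3 + 49*u^4*v^2 + (49/9)*u^6
expanded: Gamma^u_uu = (G E_u - 2F F_u + F E_v)/(2D), Gamma^u_uv = (G E_v - F G_u)/(2D), Gamma^u_vv = (2G F_v - G G_u - F G_v)/(2D), Gamma^v_uu = (2E F_u - E E_v - F E_u)/(2D), Gamma^v_uv = (E G_u - F E_v)/(2D), Gamma^v_vv = (E G_v - 2F F_v + F G_u)/(2D); substitute and cancel common factors


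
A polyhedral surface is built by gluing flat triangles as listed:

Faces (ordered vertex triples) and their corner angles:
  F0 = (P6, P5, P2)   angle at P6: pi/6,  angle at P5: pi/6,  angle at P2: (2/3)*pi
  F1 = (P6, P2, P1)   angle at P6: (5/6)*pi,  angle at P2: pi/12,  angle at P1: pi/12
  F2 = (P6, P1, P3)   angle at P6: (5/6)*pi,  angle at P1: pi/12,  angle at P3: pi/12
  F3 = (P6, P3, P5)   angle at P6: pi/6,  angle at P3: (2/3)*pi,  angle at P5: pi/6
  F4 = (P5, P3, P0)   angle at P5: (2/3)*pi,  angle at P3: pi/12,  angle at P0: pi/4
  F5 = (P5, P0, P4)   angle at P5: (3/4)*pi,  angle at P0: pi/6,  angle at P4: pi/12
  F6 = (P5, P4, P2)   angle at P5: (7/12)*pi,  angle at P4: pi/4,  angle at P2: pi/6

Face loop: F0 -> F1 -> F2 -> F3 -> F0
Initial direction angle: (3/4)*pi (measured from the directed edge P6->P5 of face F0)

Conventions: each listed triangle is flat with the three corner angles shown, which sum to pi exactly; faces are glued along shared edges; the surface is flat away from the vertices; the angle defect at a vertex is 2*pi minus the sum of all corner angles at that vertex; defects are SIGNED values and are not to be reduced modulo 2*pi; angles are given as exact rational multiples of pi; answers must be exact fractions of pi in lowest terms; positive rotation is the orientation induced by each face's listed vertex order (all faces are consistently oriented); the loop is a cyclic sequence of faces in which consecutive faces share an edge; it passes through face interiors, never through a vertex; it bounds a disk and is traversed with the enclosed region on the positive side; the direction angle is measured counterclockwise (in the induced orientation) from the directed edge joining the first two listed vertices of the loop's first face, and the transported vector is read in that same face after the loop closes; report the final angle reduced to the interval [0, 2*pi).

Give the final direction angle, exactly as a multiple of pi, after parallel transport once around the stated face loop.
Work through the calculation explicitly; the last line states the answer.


enclosed vertex P6: corner angles sum to 2*pi, defect = 2*pi - 2*pi = 0
by Gauss-Bonnet the loop rotates the vector by the enclosed defect sum (positive orientation, mod 2*pi)
final angle = (3/4)*pi + 0 = (3/4)*pi (mod 2*pi)

Answer: final direction angle = (3/4)*pi


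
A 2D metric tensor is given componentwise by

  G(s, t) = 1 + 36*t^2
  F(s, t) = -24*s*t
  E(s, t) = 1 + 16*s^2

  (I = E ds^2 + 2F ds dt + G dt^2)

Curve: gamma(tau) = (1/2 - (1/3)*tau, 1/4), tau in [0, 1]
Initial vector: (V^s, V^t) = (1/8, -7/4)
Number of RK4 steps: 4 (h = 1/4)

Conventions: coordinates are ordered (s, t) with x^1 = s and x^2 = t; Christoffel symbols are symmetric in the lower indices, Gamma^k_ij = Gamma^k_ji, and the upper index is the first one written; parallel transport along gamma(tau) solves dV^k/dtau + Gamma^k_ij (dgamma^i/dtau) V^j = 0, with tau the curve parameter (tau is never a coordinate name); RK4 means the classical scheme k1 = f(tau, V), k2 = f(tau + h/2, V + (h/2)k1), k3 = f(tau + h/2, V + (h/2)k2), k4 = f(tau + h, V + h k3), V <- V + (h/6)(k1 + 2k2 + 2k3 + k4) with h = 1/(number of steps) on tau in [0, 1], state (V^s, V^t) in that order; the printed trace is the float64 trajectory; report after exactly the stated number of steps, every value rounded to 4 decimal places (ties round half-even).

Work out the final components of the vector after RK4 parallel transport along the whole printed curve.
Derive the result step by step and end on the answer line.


gamma'(tau) = (-1/3, 0); f(tau, V)^k = -Gamma^k_ij(gamma(tau)) gamma'^i(tau) V^j; h = 1/4; intermediate values shown to 6 dp
curve data and Christoffel symbols at the stage parameters:
  tau = 0.000000: gamma = (0.500000, 0.250000), gamma' = (-0.333333, 0.000000); Gamma_sss = 1.103448, Gamma_sst = 0.000000, Gamma_stt = -1.655172, Gamma_tss = -0.827586, Gamma_tst = 0.000000, Gamma_ttt = 1.241379
  tau = 0.125000: gamma = (0.458333, 0.250000), gamma' = (-0.333333, 0.000000); Gamma_sss = 1.109244, Gamma_sst = 0.000000, Gamma_stt = -1.663866, Gamma_tss = -0.907563, Gamma_tst = 0.000000, Gamma_ttt = 1.361345
  tau = 0.250000: gamma = (0.416667, 0.250000), gamma' = (-0.333333, 0.000000); Gamma_sss = 1.105991, Gamma_sst = 0.000000, Gamma_stt = -1.658986, Gamma_tss = -0.995392, Gamma_tst = 0.000000, Gamma_ttt = 1.493088
  tau = 0.375000: gamma = (0.375000, 0.250000), gamma' = (-0.333333, 0.000000); Gamma_sss = 1.090909, Gamma_sst = 0.000000, Gamma_stt = -1.636364, Gamma_tss = -1.090909, Gamma_tst = 0.000000, Gamma_ttt = 1.636364
  tau = 0.500000: gamma = (0.333333, 0.250000), gamma' = (-0.333333, 0.000000); Gamma_sss = 1.060773, Gamma_sst = 0.000000, Gamma_stt = -1.591160, Gamma_tss = -1.193370, Gamma_tst = 0.000000, Gamma_ttt = 1.790055
  tau = 0.625000: gamma = (0.291667, 0.250000), gamma' = (-0.333333, 0.000000); Gamma_sss = 1.012048, Gamma_sst = 0.000000, Gamma_stt = -1.518072, Gamma_tss = -1.301205, Gamma_tst = 0.000000, Gamma_ttt = 1.951807
  tau = 0.750000: gamma = (0.250000, 0.250000), gamma' = (-0.333333, 0.000000); Gamma_sss = 0.941176, Gamma_sst = 0.000000, Gamma_stt = -1.411765, Gamma_tss = -1.411765, Gamma_tst = 0.000000, Gamma_ttt = 2.117647
  tau = 0.875000: gamma = (0.208333, 0.250000), gamma' = (-0.333333, 0.000000); Gamma_sss = 0.845070, Gamma_sst = 0.000000, Gamma_stt = -1.267606, Gamma_tss = -1.521127, Gamma_tst = 0.000000, Gamma_ttt = 2.281690
  tau = 1.000000: gamma = (0.166667, 0.250000), gamma' = (-0.333333, 0.000000); Gamma_sss = 0.721805, Gamma_sst = 0.000000, Gamma_stt = -1.082707, Gamma_tss = -1.624060, Gamma_tst = 0.000000, Gamma_ttt = 2.436090
step 0: V^s = 0.1250, V^t = -1.7500
step 1: k1 = (0.045977, -0.034483), k2 = (0.048343, -0.039554), k3 = (0.048453, -0.039643), k4 = (0.050549, -0.045494); V <- V + (h/6)(k1 + 2k2 + 2k3 + k4): V^s = 0.1371, V^t = -1.7599
step 2: k1 = (0.050539, -0.045486), k2 = (0.052148, -0.052148), k3 = (0.052221, -0.052221), k4 = (0.053089, -0.059726); V <- V + (h/6)(k1 + 2k2 + 2k3 + k4): V^s = 0.1501, V^t = -1.7730
step 3: k1 = (0.053075, -0.059710), k2 = (0.052875, -0.067983), k3 = (0.052867, -0.067972), k4 = (0.051238, -0.076857); V <- V + (h/6)(k1 + 2k2 + 2k3 + k4): V^s = 0.1633, V^t = -1.7900
step 4: k1 = (0.051219, -0.076829), k2 = (0.047793, -0.086027), k3 = (0.047672, -0.085810), k4 = (0.042149, -0.094834); V <- V + (h/6)(k1 + 2k2 + 2k3 + k4): V^s = 0.1751, V^t = -1.8115

Answer: V^s = 0.1751, V^t = -1.8115


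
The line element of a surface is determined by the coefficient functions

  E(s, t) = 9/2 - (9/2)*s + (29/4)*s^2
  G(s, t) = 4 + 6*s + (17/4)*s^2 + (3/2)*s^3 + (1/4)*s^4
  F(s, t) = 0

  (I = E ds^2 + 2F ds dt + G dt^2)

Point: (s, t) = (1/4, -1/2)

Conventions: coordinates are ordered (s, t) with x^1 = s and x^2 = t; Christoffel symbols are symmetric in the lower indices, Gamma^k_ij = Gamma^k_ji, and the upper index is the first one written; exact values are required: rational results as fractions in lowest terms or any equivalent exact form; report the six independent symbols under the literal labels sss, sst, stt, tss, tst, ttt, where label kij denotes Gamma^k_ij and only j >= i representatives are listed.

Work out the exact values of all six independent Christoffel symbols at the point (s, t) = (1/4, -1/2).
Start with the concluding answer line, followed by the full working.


Answer: Gamma_sss = -4/35, Gamma_sst = 0, Gamma_stt = -11/10, Gamma_tss = 0, Gamma_tst = 8/11, Gamma_ttt = 0

E = 245/64, F = 0, G = 5929/1024 at the point
E_s = -7/8, E_t = 0, F_s = 0, F_t = 0, G_s = 539/64, G_t = 0
EG - F^2 = 1452605/65536;  g^inv = (65536/1452605) * [[5929/1024, 0], [0, 245/64]]
first-kind symbols [ij,l] = (1/2)(d_i g_jl + d_j g_il - d_l g_ij): [ss,s] = E_s/2 = -7/16, [ss,t] = F_s - E_t/2 = 0, [st,s] = E_t/2 = 0, [st,t] = G_s/2 = 539/128, [tt,s] = F_t - G_s/2 = -539/128, [tt,t] = G_t/2 = 0
Gamma^s_ij = (G*[ij,s] - F*[ij,t])/(EG - F^2), Gamma^t_ij = (E*[ij,t] - F*[ij,s])/(EG - F^2)


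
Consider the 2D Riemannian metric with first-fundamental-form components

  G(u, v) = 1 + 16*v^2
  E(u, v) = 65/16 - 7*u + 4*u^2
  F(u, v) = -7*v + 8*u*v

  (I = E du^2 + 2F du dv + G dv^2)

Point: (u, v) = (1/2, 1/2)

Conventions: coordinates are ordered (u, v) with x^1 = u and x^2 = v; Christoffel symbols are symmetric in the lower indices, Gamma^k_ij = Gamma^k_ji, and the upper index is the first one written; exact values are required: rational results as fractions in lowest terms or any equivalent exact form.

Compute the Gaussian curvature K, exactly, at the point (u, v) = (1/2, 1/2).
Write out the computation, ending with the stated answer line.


E = 25/16, F = -3/2, G = 5, EG - F^2 = 89/16 at the point
E_u = -3, E_v = 0, F_u = 4, F_v = -3, G_u = 0, G_v = 16
E_vv = 0, F_uv = 8, G_uu = 0
By Brioschi, K is (det M1 - det M2) divided by (EG - F^2) squared.
M1 = [[-E_vv/2 + F_uv - G_uu/2, E_u/2, F_u - E_v/2], [F_v - G_u/2, E, F], [G_v/2, F, G]] = [[8, -3/2, 4], [-3, 25/16, -3/2], [8, -3/2, 5]]; det M1 = 8
M2 = [[0, E_v/2, G_u/2], [E_v/2, E, F], [G_u/2, F, G]] = [[0, 0, 0], [0, 25/16, -3/2], [0, -3/2, 5]]; det M2 = 0
det M1 - det M2 = 8; K = 8 / (89/16)^2 = 2048/7921

Answer: K = 2048/7921


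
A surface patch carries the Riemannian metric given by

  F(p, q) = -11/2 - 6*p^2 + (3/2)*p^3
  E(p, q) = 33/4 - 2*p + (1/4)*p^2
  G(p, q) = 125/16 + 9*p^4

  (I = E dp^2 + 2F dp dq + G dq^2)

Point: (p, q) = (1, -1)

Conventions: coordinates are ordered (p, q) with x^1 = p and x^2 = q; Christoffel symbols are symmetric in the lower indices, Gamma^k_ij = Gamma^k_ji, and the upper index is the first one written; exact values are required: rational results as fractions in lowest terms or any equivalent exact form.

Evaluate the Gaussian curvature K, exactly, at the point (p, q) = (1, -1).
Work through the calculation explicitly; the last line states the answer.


E = 13/2, F = -10, G = 269/16, EG - F^2 = 297/32 at the point
E_p = -3/2, E_q = 0, F_p = -15/2, F_q = 0, G_p = 36, G_q = 0
E_qq = 0, F_pq = 0, G_pp = 108
Using the Brioschi determinant formula for K from the metric derivatives:
M1 = [[-E_qq/2 + F_pq - G_pp/2, E_p/2, F_p - E_q/2], [F_q - G_p/2, E, F], [G_q/2, F, G]] = [[-54, -3/4, -15/2], [-18, 13/2, -10], [0, -10, 269/16]]; det M1 = -66501/32
M2 = [[0, E_q/2, G_p/2], [E_q/2, E, F], [G_p/2, F, G]] = [[0, 0, 18], [0, 13/2, -10], [18, -10, 269/16]]; det M2 = -2106
det M1 - det M2 = 891/32; K = 891/32 / (297/32)^2 = 32/99

Answer: K = 32/99


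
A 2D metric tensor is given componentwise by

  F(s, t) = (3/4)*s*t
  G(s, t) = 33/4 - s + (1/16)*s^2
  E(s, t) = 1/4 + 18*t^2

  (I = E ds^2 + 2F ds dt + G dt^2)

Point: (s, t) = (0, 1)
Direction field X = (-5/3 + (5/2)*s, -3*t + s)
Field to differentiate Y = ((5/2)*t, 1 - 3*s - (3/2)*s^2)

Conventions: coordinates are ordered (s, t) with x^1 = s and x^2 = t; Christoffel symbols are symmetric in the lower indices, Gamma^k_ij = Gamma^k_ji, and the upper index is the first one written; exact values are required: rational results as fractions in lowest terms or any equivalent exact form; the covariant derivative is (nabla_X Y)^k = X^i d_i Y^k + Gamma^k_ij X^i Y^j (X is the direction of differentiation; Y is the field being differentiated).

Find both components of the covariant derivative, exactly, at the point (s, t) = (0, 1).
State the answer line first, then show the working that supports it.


Answer: (nabla_X Y)^s = -2427/146, (nabla_X Y)^t = 2825/198

E = 73/4, F = 0, G = 33/4 at the point
E_s = 0, E_t = 36, F_s = 3/4, F_t = 0, G_s = -1, G_t = 0
EG - F^2 = 2409/16;  g^inv = (16/2409) * [[33/4, 0], [0, 73/4]]
first-kind symbols [ij,l] = (1/2)(d_i g_jl + d_j g_il - d_l g_ij): [ss,s] = E_s/2 = 0, [ss,t] = F_s - E_t/2 = -69/4, [st,s] = E_t/2 = 18, [st,t] = G_s/2 = -1/2, [tt,s] = F_t - G_s/2 = 1/2, [tt,t] = G_t/2 = 0
Gamma^s_ij = (G*[ij,s] - F*[ij,t])/(EG - F^2), Gamma^t_ij = (E*[ij,t] - F*[ij,s])/(EG - F^2)
Gamma_sss = 0, Gamma_sst = 72/73, Gamma_stt = 2/73, Gamma_tss = -23/11, Gamma_tst = -2/33, Gamma_ttt = 0
X = (-5/3, -3), Y = (5/2, 1) at the point


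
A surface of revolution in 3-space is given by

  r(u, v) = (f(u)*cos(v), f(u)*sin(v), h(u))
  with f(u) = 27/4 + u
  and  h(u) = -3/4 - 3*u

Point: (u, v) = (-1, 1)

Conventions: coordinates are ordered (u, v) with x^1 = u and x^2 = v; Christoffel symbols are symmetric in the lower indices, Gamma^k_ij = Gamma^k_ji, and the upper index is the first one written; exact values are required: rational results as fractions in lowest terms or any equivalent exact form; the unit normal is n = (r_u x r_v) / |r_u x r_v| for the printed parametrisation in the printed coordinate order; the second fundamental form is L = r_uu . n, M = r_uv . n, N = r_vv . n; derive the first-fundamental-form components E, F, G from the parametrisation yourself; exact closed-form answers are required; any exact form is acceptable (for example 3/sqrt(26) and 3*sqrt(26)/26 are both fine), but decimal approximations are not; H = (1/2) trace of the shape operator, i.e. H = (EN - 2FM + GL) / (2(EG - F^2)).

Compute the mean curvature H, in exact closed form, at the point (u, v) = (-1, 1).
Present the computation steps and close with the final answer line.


f = 23/4, f' = 1, f'' = 0, h' = -3, h'' = 0
E = 10, F = 0, G = 529/16; answer radicand W^2 = 10
unnormalised second-form numerators: l = 0, m = 0, n = -69/4; L = l/sqrt(10), and similarly M = m/sqrt(W^2), N = n/sqrt(W^2)
H = (E*n - 2*F*m + G*l) / (2*(EG - F^2)*sqrt(W^2)); E*n - 2*F*m + G*l = -345/2, EG - F^2 = 2645/8, so H = (-6/23)/sqrt(10)

Answer: H = -3*sqrt(10)/115


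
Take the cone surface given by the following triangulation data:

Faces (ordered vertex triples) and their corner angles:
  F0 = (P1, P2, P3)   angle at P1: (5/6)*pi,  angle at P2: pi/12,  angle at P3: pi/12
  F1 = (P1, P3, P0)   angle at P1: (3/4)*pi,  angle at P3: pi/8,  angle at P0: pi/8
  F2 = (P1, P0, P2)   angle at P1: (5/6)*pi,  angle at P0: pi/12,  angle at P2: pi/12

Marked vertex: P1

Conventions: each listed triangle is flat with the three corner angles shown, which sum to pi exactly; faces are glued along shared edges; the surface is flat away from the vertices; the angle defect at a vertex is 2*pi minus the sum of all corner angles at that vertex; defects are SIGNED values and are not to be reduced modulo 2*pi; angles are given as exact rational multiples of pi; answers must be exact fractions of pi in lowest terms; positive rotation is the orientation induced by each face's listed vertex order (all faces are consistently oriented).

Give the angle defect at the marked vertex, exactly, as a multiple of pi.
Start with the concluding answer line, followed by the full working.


Answer: defect(P1) = (-5/12)*pi

Sum of corner angles at P1: (29/12)*pi
defect = 2*pi - (29/12)*pi


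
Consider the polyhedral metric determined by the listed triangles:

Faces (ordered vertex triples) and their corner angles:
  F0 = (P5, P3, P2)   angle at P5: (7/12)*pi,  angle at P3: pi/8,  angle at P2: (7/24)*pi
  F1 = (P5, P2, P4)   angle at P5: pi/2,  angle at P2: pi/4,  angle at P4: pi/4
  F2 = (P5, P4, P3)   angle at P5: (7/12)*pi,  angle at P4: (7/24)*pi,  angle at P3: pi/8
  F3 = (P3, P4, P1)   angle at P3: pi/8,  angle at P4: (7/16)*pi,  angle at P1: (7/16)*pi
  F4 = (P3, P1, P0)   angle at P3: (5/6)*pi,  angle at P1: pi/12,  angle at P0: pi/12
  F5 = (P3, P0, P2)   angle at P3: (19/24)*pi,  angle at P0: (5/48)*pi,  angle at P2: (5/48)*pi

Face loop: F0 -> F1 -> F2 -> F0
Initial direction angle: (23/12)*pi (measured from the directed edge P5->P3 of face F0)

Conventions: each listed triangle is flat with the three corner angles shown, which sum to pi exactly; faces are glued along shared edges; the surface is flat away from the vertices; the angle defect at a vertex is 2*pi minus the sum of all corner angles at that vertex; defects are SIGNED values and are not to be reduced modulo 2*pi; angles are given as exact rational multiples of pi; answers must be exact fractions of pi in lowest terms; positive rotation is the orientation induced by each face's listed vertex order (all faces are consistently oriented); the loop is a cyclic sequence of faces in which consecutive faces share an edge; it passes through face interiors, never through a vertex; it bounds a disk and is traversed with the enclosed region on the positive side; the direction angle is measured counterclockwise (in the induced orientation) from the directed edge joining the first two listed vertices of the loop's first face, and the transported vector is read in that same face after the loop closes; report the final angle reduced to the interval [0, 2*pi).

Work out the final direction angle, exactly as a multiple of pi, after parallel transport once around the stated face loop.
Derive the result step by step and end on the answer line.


enclosed vertex P5: corner angles sum to (5/3)*pi, defect = 2*pi - (5/3)*pi = pi/3
the rotation equals the total enclosed defect, so the final angle is initial + defects (mod 2*pi)
final angle = (23/12)*pi + pi/3 = pi/4 (mod 2*pi)

Answer: final direction angle = pi/4


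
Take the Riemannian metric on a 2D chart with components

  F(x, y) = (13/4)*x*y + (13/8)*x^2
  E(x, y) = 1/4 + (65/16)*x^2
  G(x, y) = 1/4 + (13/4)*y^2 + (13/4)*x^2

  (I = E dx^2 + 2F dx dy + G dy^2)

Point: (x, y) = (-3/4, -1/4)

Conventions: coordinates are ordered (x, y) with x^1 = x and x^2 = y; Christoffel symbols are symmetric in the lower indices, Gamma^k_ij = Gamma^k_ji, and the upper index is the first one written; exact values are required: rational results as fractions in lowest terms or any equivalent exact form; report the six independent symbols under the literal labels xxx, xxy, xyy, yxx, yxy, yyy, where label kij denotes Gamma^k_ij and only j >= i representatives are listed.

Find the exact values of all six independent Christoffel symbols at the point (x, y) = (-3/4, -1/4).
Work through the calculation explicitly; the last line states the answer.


E = 649/256, F = 195/128, G = 73/32 at the point
E_x = -195/32, E_y = 0, F_x = -13/4, F_y = -39/16, G_x = -39/8, G_y = -13/8
EG - F^2 = 56729/16384;  g^inv = (16384/56729) * [[73/32, -195/128], [-195/128, 649/256]]
first-kind symbols [ij,l] = (1/2)(d_i g_jl + d_j g_il - d_l g_ij): [xx,x] = E_x/2 = -195/64, [xx,y] = F_x - E_y/2 = -13/4, [xy,x] = E_y/2 = 0, [xy,y] = G_x/2 = -39/16, [yy,x] = F_y - G_x/2 = 0, [yy,y] = G_y/2 = -13/16
Gamma^x_ij = (G*[ij,x] - F*[ij,y])/(EG - F^2), Gamma^y_ij = (E*[ij,y] - F*[ij,x])/(EG - F^2)

Answer: Gamma_xxx = -32760/56729, Gamma_xxy = 60840/56729, Gamma_xyy = 20280/56729, Gamma_yxx = -58942/56729, Gamma_yxy = -101244/56729, Gamma_yyy = -33748/56729


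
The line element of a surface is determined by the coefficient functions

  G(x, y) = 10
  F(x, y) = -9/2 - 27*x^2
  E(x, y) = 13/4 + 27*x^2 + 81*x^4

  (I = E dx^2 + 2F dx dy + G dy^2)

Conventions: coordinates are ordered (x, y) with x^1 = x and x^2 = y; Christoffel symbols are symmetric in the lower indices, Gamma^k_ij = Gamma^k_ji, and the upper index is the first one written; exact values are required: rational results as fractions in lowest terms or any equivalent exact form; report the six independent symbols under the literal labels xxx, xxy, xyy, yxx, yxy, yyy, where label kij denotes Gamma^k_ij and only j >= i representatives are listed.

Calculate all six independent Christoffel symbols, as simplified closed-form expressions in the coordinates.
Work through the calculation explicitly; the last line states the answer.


E = 13/4 + 27*x^2 + 81*x^4; F = -9/2 - 27*x^2; G = 10
Gamma^k_ij = (1/2) g^{kl} (d_i g_jl + d_j g_il - d_l g_ij), with g^inv = (1/(EG-F^2)) [[G, -F], [-F, E]]
first partials: E_x = 54*x + 324*x^3, E_y = 0, F_x = -54*x, F_y = 0, G_x = 0, G_y = 0
D = EG - F^2 = 49/4 + 27*x^2 + 81*x^4
expanded: Gamma^x_xx = (G E_x - 2F F_x + F E_y)/(2D), Gamma^x_xy = (G E_y - F G_x)/(2D), Gamma^x_yy = (2G F_y - G G_x - F G_y)/(2D), Gamma^y_xx = (2E F_x - E E_y - F E_x)/(2D), Gamma^y_xy = (E G_x - F E_y)/(2D), Gamma^y_yy = (E G_y - 2F F_y + F G_x)/(2D); substitute and cancel common factors

Answer: Gamma_xxx = (648*x^3 + 108*x)/(324*x^4 + 108*x^2 + 49), Gamma_xxy = 0, Gamma_xyy = 0, Gamma_yxx = -216*x/(324*x^4 + 108*x^2 + 49), Gamma_yxy = 0, Gamma_yyy = 0
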